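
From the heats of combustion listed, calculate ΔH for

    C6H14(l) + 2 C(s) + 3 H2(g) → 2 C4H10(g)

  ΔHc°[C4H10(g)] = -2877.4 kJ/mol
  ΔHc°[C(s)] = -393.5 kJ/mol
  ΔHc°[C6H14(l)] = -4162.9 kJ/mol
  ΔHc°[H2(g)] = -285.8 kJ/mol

With combustion enthalpies, reactants minus products:
= [1·(-4162.9) + 2·(-393.5) + 3·(-285.8)] − [2·(-2877.4)]
= -52.5 kJ/mol

ΔH = -52.5 kJ/mol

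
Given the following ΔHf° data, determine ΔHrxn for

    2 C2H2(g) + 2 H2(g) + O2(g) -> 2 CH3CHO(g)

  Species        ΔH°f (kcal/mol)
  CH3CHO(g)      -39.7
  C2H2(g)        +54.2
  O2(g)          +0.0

Products: 2·(-39.7) = -79.4
Reactants: 2·(+54.2) + 2·(+0.0) + 1·(+0.0) = +108.4
ΔHrxn = (-79.4) − (+108.4) = -187.8 kcal/mol

ΔHrxn = -187.8 kcal/mol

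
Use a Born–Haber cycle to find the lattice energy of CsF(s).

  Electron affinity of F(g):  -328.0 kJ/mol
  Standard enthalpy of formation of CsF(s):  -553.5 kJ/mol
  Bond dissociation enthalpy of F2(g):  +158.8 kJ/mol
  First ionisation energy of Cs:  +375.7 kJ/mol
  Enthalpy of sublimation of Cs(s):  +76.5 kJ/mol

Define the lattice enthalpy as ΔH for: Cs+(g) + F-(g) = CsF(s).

U = -757.1 kJ/mol

ΔHf° = 1·ΔHsub + 1·(ΣIE) + 1/2·D(F2) + 1·EA + U
-553.5 = 1·(+76.5) + 1·(+375.7) + 1/2·(+158.8) + 1·(-328.0) + U
U = -553.5 − (+203.6) = -757.1 kJ/mol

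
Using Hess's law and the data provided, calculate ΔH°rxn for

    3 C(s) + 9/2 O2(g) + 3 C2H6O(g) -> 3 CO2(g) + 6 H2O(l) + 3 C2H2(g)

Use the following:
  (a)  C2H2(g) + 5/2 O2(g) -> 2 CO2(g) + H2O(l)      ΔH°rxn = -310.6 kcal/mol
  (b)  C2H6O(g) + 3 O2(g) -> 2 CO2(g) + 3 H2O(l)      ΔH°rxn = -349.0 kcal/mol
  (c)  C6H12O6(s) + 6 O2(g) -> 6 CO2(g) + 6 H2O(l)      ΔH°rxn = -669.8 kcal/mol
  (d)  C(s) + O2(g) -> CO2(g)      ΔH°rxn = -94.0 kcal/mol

(a) reversed and × 3 (reverse to put C2H2(g) on the product side; scale by 3 for the 3 C2H2(g)): (-3)·(-310.6) = +931.8 kcal/mol
(b) × 3 (scale by 3 for the 3 C2H6O(g)): (3)·(-349.0) = -1047.0 kcal/mol
(c): not needed (C6H12O6(s) appears nowhere else).
(d) × 3 (scale by 3 for the 3 C(s)): (3)·(-94.0) = -282.0 kcal/mol
Summing the manipulated equations, ΔH°rxn = (-3)·(-310.6) + (3)·(-349.0) + (3)·(-94.0) = -397.2 kcal/mol

ΔH°rxn = -397.2 kcal/mol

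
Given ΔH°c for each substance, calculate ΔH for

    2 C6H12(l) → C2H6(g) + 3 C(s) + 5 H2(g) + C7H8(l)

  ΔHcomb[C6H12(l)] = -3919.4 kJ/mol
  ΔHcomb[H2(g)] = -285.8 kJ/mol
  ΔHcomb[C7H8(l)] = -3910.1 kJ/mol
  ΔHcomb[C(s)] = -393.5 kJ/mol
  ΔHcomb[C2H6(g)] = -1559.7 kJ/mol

ΔH = 240.5 kJ/mol

With combustion enthalpies, reactants minus products:
= [2·(-3919.4)] − [1·(-1559.7) + 3·(-393.5) + 5·(-285.8) + 1·(-3910.1)]
= 240.5 kJ/mol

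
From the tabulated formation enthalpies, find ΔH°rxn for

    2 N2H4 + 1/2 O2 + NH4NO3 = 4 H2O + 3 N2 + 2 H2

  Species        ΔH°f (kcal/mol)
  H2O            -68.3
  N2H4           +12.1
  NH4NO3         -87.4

ΔH°rxn = -210.0 kcal/mol

ΔH°rxn = Σ nΔHf°(products) − Σ nΔHf°(reactants).
Products: 4·(-68.3) + 3·(+0.0) + 2·(+0.0) = -273.2
Reactants: 2·(+12.1) + 1/2·(+0.0) + 1·(-87.4) = -63.2
ΔH°rxn = (-273.2) − (-63.2) = -210.0 kcal/mol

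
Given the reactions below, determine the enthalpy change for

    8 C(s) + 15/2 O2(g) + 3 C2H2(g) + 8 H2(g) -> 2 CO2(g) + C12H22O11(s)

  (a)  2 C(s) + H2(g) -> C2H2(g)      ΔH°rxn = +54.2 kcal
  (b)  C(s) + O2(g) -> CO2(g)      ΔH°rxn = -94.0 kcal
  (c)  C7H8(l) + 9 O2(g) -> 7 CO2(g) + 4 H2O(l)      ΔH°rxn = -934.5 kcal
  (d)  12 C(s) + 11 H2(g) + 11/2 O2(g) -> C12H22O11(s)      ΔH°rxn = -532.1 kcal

ΔH°rxn = -882.7 kcal

(a) reversed and × 3: (-3)·(+54.2) = -162.6 kcal
(b) × 2: (2)·(-94.0) = -188.0 kcal
(c): not needed.
(d) as written: -532.1 kcal
ΔH°rxn = (-162.6) + (-188.0) + (-532.1) = -882.7 kcal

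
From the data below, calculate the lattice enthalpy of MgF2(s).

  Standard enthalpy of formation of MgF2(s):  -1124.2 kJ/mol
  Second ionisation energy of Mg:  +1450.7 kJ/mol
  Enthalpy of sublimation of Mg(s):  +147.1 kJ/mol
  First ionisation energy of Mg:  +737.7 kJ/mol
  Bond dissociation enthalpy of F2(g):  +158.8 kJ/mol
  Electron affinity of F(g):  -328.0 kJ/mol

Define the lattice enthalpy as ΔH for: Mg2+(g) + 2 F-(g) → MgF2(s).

ΔHf° = 1·ΔHsub + 1·(ΣIE) + 1·D(F2) + 2·EA + U
-1124.2 = 1·(+147.1) + 1·(+2188.4) + 1·(+158.8) + 2·(-328.0) + U
U = -1124.2 − (+1838.3) = -2962.5 kJ/mol

U = -2962.5 kJ/mol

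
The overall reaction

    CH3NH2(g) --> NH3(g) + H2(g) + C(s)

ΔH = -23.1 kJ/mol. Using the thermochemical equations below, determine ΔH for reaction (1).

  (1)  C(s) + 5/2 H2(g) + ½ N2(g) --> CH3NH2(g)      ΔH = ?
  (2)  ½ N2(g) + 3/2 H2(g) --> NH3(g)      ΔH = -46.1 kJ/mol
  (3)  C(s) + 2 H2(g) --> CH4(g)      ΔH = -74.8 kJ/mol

ΔH = -23.0 kJ/mol

(1) reversed: contributes −x
(2) as written: -46.1 kJ/mol
(3): not needed.
-23.1 = (-46.1) − x
x = (-23.1 − (-46.1)) / (-1) = -23.0 kJ/mol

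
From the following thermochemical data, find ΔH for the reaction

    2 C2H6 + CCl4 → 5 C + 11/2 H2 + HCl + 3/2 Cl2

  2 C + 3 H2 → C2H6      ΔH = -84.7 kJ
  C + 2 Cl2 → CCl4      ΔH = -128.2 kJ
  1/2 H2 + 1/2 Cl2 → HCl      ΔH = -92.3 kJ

equation 1 reversed and × 2: (-2)·(-84.7) = +169.4 kJ
equation 2 reversed: +128.2 kJ
equation 3 as written: -92.3 kJ
Since enthalpy is a state function, ΔH = (-2)·(-84.7) + (-1)·(-128.2) + (1)·(-92.3) = 205.3 kJ

ΔH = 205.3 kJ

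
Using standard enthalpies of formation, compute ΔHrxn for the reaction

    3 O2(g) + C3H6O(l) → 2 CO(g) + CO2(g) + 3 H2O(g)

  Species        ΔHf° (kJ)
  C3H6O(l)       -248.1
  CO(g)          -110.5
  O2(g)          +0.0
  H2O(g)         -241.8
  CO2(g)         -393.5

ΔHrxn = -1091.8 kJ

Products: 2·(-110.5) + 1·(-393.5) + 3·(-241.8) = -1339.9
Reactants: 3·(+0.0) + 1·(-248.1) = -248.1
ΔHrxn = (-1339.9) − (-248.1) = -1091.8 kJ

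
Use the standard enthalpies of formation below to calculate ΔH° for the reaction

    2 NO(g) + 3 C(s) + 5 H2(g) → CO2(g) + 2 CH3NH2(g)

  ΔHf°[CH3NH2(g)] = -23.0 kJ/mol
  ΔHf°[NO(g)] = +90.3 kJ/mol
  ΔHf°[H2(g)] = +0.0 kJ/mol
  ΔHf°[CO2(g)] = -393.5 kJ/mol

ΔH° = -620.1 kJ/mol

Products: 1·(-393.5) + 2·(-23.0) = -439.5
Reactants: 2·(+90.3) + 3·(+0.0) + 5·(+0.0) = +180.6
ΔH° = (-439.5) − (+180.6) = -620.1 kJ/mol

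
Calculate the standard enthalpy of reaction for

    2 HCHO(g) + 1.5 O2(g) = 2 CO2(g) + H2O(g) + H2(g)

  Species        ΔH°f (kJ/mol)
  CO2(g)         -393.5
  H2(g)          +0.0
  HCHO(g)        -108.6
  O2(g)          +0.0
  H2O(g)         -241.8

ΔHrxn = -811.6 kJ/mol

Products: 2·(-393.5) + 1·(-241.8) + 1·(+0.0) = -1028.8
Reactants: 2·(-108.6) + 3/2·(+0.0) = -217.2
ΔHrxn = (-1028.8) − (-217.2) = -811.6 kJ/mol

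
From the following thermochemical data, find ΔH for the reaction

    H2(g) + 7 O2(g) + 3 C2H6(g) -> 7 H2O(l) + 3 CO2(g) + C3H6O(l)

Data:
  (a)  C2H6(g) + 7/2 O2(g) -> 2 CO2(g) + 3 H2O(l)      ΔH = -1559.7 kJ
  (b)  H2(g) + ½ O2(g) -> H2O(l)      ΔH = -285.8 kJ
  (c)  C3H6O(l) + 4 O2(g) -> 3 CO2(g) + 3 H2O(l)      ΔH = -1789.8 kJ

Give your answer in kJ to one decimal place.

ΔH = -3175.1 kJ

(a) × 3: (3)·(-1559.7) = -4679.1 kJ
(b) as written: -285.8 kJ
(c) reversed: +1789.8 kJ
Combining the equations, ΔH = (-4679.1) + (-285.8) + (+1789.8) = -3175.1 kJ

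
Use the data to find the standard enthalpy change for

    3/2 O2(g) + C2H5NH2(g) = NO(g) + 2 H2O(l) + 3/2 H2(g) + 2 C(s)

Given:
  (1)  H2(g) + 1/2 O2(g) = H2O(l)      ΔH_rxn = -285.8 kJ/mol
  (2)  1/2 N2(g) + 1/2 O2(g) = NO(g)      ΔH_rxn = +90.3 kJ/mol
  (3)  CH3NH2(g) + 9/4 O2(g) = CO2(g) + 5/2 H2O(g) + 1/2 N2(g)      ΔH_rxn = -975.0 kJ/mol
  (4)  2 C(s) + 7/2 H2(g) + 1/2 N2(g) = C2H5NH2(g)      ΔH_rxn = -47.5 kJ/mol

ΔH_rxn = -433.8 kJ/mol

(1) × 2: (2)·(-285.8) = -571.6 kJ/mol
(2) as written: +90.3 kJ/mol
(3): not needed.
(4) reversed: +47.5 kJ/mol
Summing the manipulated equations, ΔH_rxn = (-571.6) + (+90.3) + (+47.5) = -433.8 kJ/mol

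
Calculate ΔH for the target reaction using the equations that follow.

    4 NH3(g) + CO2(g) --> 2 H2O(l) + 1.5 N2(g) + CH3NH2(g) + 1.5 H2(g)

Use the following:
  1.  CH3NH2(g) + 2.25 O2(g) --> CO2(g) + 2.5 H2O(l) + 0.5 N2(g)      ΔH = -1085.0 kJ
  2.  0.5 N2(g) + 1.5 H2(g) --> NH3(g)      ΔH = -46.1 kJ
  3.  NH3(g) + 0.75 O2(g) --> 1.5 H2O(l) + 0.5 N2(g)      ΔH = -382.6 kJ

ΔH = -16.7 kJ

eq. 1 reversed: +1085.0 kJ
eq. 2 reversed: +46.1 kJ
eq. 3 × 3: (3)·(-382.6) = -1147.8 kJ
Since enthalpy is a state function, ΔH = (-1)·(-1085.0) + (-1)·(-46.1) + (3)·(-382.6) = -16.7 kJ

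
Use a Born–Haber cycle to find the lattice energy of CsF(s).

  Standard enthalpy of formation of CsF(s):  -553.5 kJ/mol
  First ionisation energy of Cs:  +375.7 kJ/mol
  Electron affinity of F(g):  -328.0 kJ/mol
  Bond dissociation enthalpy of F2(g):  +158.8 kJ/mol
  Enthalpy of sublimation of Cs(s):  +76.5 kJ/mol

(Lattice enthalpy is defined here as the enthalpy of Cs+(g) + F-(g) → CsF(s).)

U = -757.1 kJ/mol

ΔHf° = 1·ΔHsub + 1·(ΣIE) + 1/2·D(F2) + 1·EA + U
-553.5 = 1·(+76.5) + 1·(+375.7) + 1/2·(+158.8) + 1·(-328.0) + U
U = -553.5 − (+203.6) = -757.1 kJ/mol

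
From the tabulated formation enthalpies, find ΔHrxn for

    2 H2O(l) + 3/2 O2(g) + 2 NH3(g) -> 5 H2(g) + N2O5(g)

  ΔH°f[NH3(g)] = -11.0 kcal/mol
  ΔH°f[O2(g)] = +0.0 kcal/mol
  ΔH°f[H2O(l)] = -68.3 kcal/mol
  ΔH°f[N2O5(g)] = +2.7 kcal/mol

Products: 5·(+0.0) + 1·(+2.7) = +2.7
Reactants: 2·(-68.3) + 3/2·(+0.0) + 2·(-11.0) = -158.6
ΔHrxn = (+2.7) − (-158.6) = 161.3 kcal/mol

ΔHrxn = 161.3 kcal/mol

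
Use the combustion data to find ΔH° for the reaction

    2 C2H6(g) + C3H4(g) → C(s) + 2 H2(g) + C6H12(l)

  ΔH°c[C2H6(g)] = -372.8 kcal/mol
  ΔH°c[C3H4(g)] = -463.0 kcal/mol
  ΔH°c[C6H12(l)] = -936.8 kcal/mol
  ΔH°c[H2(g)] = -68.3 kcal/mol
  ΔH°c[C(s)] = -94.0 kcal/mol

Using ΔH = Σ nΔHc°(reactants) − Σ nΔHc°(products):
= [2·(-372.8) + 1·(-463.0)] − [1·(-94.0) + 2·(-68.3) + 1·(-936.8)]
= -41.2 kcal/mol

ΔH° = -41.2 kcal/mol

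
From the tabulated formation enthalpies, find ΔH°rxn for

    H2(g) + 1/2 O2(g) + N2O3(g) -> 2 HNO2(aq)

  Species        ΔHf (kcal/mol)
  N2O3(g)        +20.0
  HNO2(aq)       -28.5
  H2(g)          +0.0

ΔH°rxn = Σ nΔHf°(products) − Σ nΔHf°(reactants).
Products: 2·(-28.5) = -57.0
Reactants: 1·(+0.0) + 1/2·(+0.0) + 1·(+20.0) = +20.0
ΔH°rxn = (-57.0) − (+20.0) = -77.0 kcal/mol

ΔH°rxn = -77.0 kcal/mol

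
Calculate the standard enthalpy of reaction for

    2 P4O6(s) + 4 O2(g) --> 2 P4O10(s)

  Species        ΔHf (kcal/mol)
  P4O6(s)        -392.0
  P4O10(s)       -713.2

ΔHrxn = -642.4 kcal/mol

Products: 2·(-713.2) = -1426.4
Reactants: 2·(-392.0) + 4·(+0.0) = -784.0
ΔHrxn = (-1426.4) − (-784.0) = -642.4 kcal/mol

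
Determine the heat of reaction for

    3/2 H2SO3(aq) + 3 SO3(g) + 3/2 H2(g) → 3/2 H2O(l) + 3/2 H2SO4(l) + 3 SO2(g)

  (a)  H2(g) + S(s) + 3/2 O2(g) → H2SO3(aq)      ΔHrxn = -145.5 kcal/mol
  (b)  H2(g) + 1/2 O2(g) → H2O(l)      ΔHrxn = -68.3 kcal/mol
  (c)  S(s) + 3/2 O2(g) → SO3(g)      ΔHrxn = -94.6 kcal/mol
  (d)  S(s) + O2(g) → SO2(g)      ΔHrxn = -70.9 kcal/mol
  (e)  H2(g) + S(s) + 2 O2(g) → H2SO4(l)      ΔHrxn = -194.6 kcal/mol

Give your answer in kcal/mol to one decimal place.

(a) reversed and × 3/2 (reverse to put H2SO3(aq) on the reactant side; ×3/2 to match 3/2 H2SO3(aq) in the target): (-3/2)·(-145.5) = +218.25 kcal/mol
(b) × 3/2 (scale by 3/2 for the 3/2 H2O(l)): (3/2)·(-68.3) = -102.45 kcal/mol
(c) reversed and × 3 (reverse to put SO3(g) on the reactant side; scale by 3 for the 3 SO3(g)): (-3)·(-94.6) = +283.8 kcal/mol
(d) × 3 (×3 to match 3 SO2(g) in the target): (3)·(-70.9) = -212.7 kcal/mol
(e) × 3/2 (×3/2 to match 3/2 H2SO4(l) in the target): (3/2)·(-194.6) = -291.9 kcal/mol
ΔHrxn = (-3/2)·(-145.5) + (3/2)·(-68.3) + (-3)·(-94.6) + (3)·(-70.9) + (3/2)·(-194.6) = -105.0 kcal/mol

ΔHrxn = -105.0 kcal/mol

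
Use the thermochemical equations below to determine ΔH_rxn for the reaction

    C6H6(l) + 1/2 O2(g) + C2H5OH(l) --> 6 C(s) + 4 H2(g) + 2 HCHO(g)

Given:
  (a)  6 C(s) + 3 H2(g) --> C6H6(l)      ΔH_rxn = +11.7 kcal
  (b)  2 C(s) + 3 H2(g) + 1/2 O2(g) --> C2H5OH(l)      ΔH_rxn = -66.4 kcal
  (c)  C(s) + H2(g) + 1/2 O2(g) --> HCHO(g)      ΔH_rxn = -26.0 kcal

(a) reversed: -11.7 kcal
(b) reversed: +66.4 kcal
(c) × 2: (2)·(-26.0) = -52.0 kcal
ΔH_rxn = (-1)·(+11.7) + (-1)·(-66.4) + (2)·(-26.0) = 2.7 kcal

ΔH_rxn = 2.7 kcal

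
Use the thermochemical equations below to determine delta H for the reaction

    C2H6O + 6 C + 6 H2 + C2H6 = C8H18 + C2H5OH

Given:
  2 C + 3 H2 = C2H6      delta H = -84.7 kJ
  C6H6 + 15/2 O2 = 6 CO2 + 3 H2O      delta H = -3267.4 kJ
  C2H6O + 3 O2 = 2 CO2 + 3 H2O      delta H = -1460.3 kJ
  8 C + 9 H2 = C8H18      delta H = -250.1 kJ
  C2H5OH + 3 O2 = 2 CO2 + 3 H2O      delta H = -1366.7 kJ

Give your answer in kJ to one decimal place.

equation 1 reversed: +84.7 kJ
equation 2: not needed.
equation 3 as written: -1460.3 kJ
equation 4 as written: -250.1 kJ
equation 5 reversed: +1366.7 kJ
Summing the manipulated equations, delta H = (-1)·(-84.7) + (1)·(-1460.3) + (1)·(-250.1) + (-1)·(-1366.7) = -259.0 kJ

delta H = -259.0 kJ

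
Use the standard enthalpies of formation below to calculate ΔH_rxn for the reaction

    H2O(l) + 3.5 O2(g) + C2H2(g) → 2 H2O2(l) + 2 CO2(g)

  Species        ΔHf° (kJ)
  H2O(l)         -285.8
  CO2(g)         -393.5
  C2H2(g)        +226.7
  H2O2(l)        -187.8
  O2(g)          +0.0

ΔH_rxn = -1103.5 kJ

ΔH°rxn = Σ nΔHf°(products) − Σ nΔHf°(reactants).
Products: 2·(-187.8) + 2·(-393.5) = -1162.6
Reactants: 1·(-285.8) + 7/2·(+0.0) + 1·(+226.7) = -59.1
ΔH_rxn = (-1162.6) − (-59.1) = -1103.5 kJ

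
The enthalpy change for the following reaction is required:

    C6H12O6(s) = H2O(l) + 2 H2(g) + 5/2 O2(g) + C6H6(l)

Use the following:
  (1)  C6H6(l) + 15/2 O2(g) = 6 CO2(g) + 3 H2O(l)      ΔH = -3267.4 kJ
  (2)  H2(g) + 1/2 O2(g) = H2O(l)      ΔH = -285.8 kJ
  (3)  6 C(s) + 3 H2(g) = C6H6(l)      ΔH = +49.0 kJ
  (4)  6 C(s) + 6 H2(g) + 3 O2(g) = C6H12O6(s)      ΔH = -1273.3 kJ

ΔH = 1036.5 kJ

(1): not needed (CO2(g) appears nowhere else).
(2) as written: -285.8 kJ
(3) as written: +49.0 kJ
(4) reversed (C6H12O6(s) must end up as a reactant): +1273.3 kJ
Summing the manipulated equations, ΔH = (1)·(-285.8) + (1)·(+49.0) + (-1)·(-1273.3) = 1036.5 kJ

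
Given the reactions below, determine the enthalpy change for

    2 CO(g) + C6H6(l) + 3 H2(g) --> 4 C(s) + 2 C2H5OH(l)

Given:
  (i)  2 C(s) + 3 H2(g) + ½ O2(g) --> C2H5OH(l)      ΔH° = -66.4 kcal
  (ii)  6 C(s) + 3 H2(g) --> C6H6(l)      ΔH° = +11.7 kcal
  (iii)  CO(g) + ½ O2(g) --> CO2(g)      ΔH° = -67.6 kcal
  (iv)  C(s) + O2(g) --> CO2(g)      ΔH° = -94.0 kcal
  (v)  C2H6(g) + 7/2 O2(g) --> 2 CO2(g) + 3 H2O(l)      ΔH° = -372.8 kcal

ΔH° = -91.7 kcal

(i) × 2: (2)·(-66.4) = -132.8 kcal
(ii) reversed: -11.7 kcal
(iii) × 2: (2)·(-67.6) = -135.2 kcal
(iv) reversed and × 2: (-2)·(-94.0) = +188.0 kcal
(v): not needed.
ΔH° = (2)·(-66.4) + (-1)·(+11.7) + (2)·(-67.6) + (-2)·(-94.0) = -91.7 kcal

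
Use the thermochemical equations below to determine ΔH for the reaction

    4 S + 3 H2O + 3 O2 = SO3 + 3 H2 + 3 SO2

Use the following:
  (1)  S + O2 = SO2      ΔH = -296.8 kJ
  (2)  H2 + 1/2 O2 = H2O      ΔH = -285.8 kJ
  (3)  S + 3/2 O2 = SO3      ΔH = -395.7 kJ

(1) × 3 (×3 to match 3 SO2 in the target): (3)·(-296.8) = -890.4 kJ
(2) reversed and × 3 (H2O must end up as a reactant; ×3 to match 3 H2O in the target): (-3)·(-285.8) = +857.4 kJ
(3) as written (SO3 already on the product side): -395.7 kJ
ΔH = (3)·(-296.8) + (-3)·(-285.8) + (1)·(-395.7) = -428.7 kJ

ΔH = -428.7 kJ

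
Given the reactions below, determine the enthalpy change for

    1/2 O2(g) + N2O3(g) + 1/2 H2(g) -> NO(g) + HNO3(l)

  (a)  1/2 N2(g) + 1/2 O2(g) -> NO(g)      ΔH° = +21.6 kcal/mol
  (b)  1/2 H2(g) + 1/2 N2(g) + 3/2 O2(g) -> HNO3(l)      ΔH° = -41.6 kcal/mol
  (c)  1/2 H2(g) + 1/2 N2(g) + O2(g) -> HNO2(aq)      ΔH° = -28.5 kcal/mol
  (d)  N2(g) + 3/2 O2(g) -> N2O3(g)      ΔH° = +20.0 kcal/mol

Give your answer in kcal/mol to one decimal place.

ΔH° = -40.0 kcal/mol

(a) as written: +21.6 kcal/mol
(b) as written: -41.6 kcal/mol
(c): not needed.
(d) reversed: -20.0 kcal/mol
Summing the manipulated equations, ΔH° = (+21.6) + (-41.6) + (-20.0) = -40.0 kcal/mol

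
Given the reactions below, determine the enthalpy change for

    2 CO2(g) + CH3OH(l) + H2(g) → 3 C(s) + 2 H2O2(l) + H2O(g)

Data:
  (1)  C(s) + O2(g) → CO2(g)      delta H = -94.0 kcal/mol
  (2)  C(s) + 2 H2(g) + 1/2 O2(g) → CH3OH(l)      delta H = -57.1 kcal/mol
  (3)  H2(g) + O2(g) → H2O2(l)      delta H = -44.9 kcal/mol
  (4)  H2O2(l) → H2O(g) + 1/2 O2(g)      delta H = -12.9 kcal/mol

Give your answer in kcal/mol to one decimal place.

(1) reversed and × 2 (reverse to put CO2(g) on the reactant side; scale by 2 for the 2 CO2(g)): (-2)·(-94.0) = +188.0 kcal/mol
(2) reversed (CH3OH(l) must end up as a reactant): +57.1 kcal/mol
(3) × 3: (3)·(-44.9) = -134.7 kcal/mol
(4) as written (H2O(g) already on the product side): -12.9 kcal/mol
Combining the equations, delta H = (+188.0) + (+57.1) + (-134.7) + (-12.9) = 97.5 kcal/mol

delta H = 97.5 kcal/mol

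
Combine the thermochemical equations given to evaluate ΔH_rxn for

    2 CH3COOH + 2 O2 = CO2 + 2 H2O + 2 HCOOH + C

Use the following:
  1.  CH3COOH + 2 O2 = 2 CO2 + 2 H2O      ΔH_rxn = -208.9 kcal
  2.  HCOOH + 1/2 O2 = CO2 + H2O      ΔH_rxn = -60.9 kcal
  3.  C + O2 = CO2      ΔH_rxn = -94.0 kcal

eq. 1 × 2: (2)·(-208.9) = -417.8 kcal
eq. 2 reversed and × 2: (-2)·(-60.9) = +121.8 kcal
eq. 3 reversed: +94.0 kcal
ΔH_rxn = (2)·(-208.9) + (-2)·(-60.9) + (-1)·(-94.0) = -202.0 kcal

ΔH_rxn = -202.0 kcal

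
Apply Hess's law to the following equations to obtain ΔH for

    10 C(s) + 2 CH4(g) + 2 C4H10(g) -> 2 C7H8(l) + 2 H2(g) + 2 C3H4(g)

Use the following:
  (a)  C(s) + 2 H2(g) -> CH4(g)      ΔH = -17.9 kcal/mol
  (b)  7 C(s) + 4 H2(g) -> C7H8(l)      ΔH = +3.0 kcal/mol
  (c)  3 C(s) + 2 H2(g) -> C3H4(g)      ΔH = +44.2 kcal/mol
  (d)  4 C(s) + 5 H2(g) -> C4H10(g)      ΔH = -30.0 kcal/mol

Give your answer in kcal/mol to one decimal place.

ΔH = 190.2 kcal/mol

(a) reversed and × 2: (-2)·(-17.9) = +35.8 kcal/mol
(b) × 2: (2)·(+3.0) = +6.0 kcal/mol
(c) × 2: (2)·(+44.2) = +88.4 kcal/mol
(d) reversed and × 2: (-2)·(-30.0) = +60.0 kcal/mol
Summing the manipulated equations, ΔH = (+35.8) + (+6.0) + (+88.4) + (+60.0) = 190.2 kcal/mol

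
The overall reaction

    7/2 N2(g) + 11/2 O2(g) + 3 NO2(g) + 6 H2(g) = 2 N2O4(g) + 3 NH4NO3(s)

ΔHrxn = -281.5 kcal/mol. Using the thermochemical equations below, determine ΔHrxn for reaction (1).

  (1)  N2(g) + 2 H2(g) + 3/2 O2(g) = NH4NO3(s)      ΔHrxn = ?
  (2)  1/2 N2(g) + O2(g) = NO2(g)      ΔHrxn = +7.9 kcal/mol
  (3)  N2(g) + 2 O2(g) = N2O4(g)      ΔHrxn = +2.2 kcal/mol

ΔHrxn = -87.4 kcal/mol

(1) × 3: contributes 3·x
(2) reversed and × 3: (-3)·(+7.9) = -23.7 kcal/mol
(3) × 2: (2)·(+2.2) = +4.4 kcal/mol
-281.5 = (-23.7) + (+4.4) + 3·x
x = (-281.5 − (-19.3)) / (3) = -87.4 kcal/mol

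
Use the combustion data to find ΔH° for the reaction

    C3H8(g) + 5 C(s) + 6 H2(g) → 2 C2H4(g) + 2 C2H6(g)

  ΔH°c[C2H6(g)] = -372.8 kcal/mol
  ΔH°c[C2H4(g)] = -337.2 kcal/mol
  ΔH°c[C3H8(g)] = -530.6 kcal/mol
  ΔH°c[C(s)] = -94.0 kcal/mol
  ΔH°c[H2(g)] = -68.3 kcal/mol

With combustion enthalpies, reactants minus products:
= [1·(-530.6) + 5·(-94.0) + 6·(-68.3)] − [2·(-337.2) + 2·(-372.8)]
= 9.6 kcal/mol

ΔH° = 9.6 kcal/mol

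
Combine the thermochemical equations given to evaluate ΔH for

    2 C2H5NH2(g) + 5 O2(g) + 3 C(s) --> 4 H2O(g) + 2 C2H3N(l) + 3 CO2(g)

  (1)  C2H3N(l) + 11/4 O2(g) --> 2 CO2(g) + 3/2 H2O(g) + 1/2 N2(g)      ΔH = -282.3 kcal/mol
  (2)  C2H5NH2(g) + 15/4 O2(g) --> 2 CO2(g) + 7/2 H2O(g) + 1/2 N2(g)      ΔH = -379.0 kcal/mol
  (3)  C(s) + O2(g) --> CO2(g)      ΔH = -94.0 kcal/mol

ΔH = -475.4 kcal/mol

(1) reversed and × 2 (reverse to put C2H3N(l) on the product side; scale by 2 for the 2 C2H3N(l)): (-2)·(-282.3) = +564.6 kcal/mol
(2) × 2 (scale by 2 for the 2 C2H5NH2(g)): (2)·(-379.0) = -758.0 kcal/mol
(3) × 3 (scale by 3 for the 3 C(s)): (3)·(-94.0) = -282.0 kcal/mol
Combining the equations, ΔH = (-2)·(-282.3) + (2)·(-379.0) + (3)·(-94.0) = -475.4 kcal/mol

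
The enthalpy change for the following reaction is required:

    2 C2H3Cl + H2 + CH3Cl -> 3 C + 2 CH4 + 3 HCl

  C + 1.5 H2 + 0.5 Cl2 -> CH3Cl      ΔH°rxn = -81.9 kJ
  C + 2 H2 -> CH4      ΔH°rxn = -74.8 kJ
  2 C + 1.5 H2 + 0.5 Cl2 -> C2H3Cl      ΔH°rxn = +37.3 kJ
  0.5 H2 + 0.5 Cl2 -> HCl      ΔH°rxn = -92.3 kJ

equation 1 reversed: +81.9 kJ
equation 2 × 2: (2)·(-74.8) = -149.6 kJ
equation 3 reversed and × 2: (-2)·(+37.3) = -74.6 kJ
equation 4 × 3: (3)·(-92.3) = -276.9 kJ
Combining the equations, ΔH°rxn = (-1)·(-81.9) + (2)·(-74.8) + (-2)·(+37.3) + (3)·(-92.3) = -419.2 kJ

ΔH°rxn = -419.2 kJ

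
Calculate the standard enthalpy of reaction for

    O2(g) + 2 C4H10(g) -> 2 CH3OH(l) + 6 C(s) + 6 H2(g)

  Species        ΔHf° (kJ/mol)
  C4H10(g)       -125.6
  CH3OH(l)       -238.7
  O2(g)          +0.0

ΔH°rxn = -226.2 kJ/mol

Products: 2·(-238.7) + 6·(+0.0) + 6·(+0.0) = -477.4
Reactants: 1·(+0.0) + 2·(-125.6) = -251.2
ΔH°rxn = (-477.4) − (-251.2) = -226.2 kJ/mol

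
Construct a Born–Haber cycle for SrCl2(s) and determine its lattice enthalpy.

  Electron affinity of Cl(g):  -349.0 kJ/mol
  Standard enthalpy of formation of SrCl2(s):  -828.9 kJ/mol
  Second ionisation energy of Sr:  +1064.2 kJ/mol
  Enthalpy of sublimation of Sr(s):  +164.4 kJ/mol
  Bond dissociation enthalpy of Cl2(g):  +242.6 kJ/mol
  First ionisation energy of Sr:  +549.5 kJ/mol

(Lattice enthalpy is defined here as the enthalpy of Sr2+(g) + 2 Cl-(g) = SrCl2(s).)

ΔHf° = 1·ΔHsub + 1·(ΣIE) + 1·D(Cl2) + 2·EA + U
-828.9 = 1·(+164.4) + 1·(+1613.7) + 1·(+242.6) + 2·(-349.0) + U
U = -828.9 − (+1322.7) = -2151.6 kJ/mol

U = -2151.6 kJ/mol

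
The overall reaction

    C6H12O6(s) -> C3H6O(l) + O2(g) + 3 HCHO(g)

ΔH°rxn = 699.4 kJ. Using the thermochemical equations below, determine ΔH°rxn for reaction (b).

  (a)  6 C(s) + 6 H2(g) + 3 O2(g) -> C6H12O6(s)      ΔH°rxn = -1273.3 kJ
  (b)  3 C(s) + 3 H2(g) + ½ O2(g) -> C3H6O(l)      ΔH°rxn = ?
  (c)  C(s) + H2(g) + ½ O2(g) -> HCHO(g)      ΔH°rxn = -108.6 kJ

(a) reversed (C6H12O6(s) must end up as a reactant): +1273.3 kJ
(b) as written (C3H6O(l) already on the product side): contributes x
(c) × 3 (scale by 3 for the 3 HCHO(g)): (3)·(-108.6) = -325.8 kJ
+699.4 = (+1273.3) + (-325.8) + x
x = (+699.4 − (+947.5)) / (1) = -248.1 kJ

ΔH°rxn = -248.1 kJ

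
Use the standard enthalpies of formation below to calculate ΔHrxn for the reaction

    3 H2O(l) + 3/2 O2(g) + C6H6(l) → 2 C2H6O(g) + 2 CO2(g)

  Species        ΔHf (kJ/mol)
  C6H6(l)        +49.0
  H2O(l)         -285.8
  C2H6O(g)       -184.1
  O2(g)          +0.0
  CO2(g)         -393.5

ΔHrxn = -346.8 kJ/mol

Products: 2·(-184.1) + 2·(-393.5) = -1155.2
Reactants: 3·(-285.8) + 3/2·(+0.0) + 1·(+49.0) = -808.4
ΔHrxn = (-1155.2) − (-808.4) = -346.8 kJ/mol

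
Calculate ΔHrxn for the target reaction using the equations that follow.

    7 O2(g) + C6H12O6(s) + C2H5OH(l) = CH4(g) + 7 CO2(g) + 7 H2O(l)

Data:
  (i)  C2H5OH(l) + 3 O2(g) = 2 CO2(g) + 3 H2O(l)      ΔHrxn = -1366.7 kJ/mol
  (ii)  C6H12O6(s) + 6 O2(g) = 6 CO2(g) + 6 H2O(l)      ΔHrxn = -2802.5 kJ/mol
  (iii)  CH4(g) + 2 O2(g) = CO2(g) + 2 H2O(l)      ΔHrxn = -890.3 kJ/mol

(i) as written (C2H5OH(l) already on the reactant side): -1366.7 kJ/mol
(ii) as written (C6H12O6(s) already on the reactant side): -2802.5 kJ/mol
(iii) reversed (reverse to put CH4(g) on the product side): +890.3 kJ/mol
Since enthalpy is a state function, ΔHrxn = (1)·(-1366.7) + (1)·(-2802.5) + (-1)·(-890.3) = -3278.9 kJ/mol

ΔHrxn = -3278.9 kJ/mol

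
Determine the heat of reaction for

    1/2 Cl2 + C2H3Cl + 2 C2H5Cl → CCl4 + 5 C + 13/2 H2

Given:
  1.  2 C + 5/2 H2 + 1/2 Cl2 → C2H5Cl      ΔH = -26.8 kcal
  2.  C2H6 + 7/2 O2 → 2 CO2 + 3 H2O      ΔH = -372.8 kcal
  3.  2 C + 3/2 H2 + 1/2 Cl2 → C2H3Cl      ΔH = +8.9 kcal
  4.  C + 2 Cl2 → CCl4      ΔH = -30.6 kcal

ΔH = 14.1 kcal

eq. 1 reversed and × 2: (-2)·(-26.8) = +53.6 kcal
eq. 2: not needed.
eq. 3 reversed: -8.9 kcal
eq. 4 as written: -30.6 kcal
Combining the equations, ΔH = (+53.6) + (-8.9) + (-30.6) = 14.1 kcal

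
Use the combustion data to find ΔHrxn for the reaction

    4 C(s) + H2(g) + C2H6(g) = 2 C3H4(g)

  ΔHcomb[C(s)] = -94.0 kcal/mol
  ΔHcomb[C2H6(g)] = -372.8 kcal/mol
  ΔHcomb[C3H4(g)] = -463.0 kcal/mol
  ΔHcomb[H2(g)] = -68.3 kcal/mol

ΔHrxn = 108.9 kcal/mol

Using ΔH = Σ nΔHc°(reactants) − Σ nΔHc°(products):
= [4·(-94.0) + 1·(-68.3) + 1·(-372.8)] − [2·(-463.0)]
= 108.9 kcal/mol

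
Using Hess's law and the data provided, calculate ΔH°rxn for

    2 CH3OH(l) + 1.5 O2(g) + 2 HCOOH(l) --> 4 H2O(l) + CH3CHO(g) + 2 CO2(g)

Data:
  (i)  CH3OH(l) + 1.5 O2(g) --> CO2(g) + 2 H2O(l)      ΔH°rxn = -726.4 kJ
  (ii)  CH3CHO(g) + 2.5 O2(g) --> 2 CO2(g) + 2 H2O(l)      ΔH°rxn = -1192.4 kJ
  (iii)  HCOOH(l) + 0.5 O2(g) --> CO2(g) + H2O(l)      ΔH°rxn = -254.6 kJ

ΔH°rxn = -769.6 kJ

(i) × 2: (2)·(-726.4) = -1452.8 kJ
(ii) reversed: +1192.4 kJ
(iii) × 2: (2)·(-254.6) = -509.2 kJ
Combining the equations, ΔH°rxn = (2)·(-726.4) + (-1)·(-1192.4) + (2)·(-254.6) = -769.6 kJ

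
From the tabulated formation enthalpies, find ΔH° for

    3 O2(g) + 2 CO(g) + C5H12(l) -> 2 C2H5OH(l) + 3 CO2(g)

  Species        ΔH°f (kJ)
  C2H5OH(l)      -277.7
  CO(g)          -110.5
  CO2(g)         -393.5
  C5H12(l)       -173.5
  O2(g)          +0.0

ΔH° = -1341.4 kJ

ΔH°rxn = Σ nΔHf°(products) − Σ nΔHf°(reactants).
Products: 2·(-277.7) + 3·(-393.5) = -1735.9
Reactants: 3·(+0.0) + 2·(-110.5) + 1·(-173.5) = -394.5
ΔH° = (-1735.9) − (-394.5) = -1341.4 kJ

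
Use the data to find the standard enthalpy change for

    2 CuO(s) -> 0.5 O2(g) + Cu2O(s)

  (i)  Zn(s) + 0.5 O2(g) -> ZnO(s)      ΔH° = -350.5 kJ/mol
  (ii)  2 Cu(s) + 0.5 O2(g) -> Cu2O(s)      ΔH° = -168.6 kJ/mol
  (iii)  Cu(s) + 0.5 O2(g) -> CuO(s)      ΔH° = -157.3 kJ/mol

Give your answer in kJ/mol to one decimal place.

ΔH° = 146.0 kJ/mol

(i): not needed.
(ii) as written: -168.6 kJ/mol
(iii) reversed and × 2: (-2)·(-157.3) = +314.6 kJ/mol
By Hess's law, ΔH° = (1)·(-168.6) + (-2)·(-157.3) = 146.0 kJ/mol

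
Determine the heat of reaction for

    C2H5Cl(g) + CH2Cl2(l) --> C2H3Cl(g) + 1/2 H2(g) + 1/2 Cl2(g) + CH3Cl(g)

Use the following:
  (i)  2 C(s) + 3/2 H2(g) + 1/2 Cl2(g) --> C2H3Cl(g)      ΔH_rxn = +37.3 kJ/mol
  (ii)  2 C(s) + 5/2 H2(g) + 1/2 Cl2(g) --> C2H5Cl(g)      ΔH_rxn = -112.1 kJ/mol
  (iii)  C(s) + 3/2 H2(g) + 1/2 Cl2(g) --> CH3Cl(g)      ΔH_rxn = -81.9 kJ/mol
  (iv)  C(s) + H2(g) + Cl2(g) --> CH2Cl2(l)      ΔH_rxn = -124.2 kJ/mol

(i) as written: +37.3 kJ/mol
(ii) reversed: +112.1 kJ/mol
(iii) as written: -81.9 kJ/mol
(iv) reversed: +124.2 kJ/mol
ΔH_rxn = (+37.3) + (+112.1) + (-81.9) + (+124.2) = 191.7 kJ/mol

ΔH_rxn = 191.7 kJ/mol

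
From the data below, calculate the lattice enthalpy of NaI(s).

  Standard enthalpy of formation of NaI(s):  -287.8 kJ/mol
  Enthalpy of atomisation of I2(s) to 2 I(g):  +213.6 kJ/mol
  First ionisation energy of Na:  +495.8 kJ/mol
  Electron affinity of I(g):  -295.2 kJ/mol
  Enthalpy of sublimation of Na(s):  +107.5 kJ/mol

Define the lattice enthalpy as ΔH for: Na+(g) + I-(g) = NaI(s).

ΔHf° = 1·ΔHsub + 1·(ΣIE) + 1/2·D(I2) + 1·EA + U
-287.8 = 1·(+107.5) + 1·(+495.8) + 1/2·(+213.6) + 1·(-295.2) + U
U = -287.8 − (+414.9) = -702.7 kJ/mol

U = -702.7 kJ/mol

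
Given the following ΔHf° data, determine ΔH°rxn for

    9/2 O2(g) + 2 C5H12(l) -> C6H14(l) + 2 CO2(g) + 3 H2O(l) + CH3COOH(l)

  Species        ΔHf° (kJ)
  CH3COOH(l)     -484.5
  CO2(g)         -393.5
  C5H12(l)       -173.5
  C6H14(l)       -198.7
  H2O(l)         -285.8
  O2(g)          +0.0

Products: 1·(-198.7) + 2·(-393.5) + 3·(-285.8) + 1·(-484.5) = -2327.6
Reactants: 9/2·(+0.0) + 2·(-173.5) = -347.0
ΔH°rxn = (-2327.6) − (-347.0) = -1980.6 kJ

ΔH°rxn = -1980.6 kJ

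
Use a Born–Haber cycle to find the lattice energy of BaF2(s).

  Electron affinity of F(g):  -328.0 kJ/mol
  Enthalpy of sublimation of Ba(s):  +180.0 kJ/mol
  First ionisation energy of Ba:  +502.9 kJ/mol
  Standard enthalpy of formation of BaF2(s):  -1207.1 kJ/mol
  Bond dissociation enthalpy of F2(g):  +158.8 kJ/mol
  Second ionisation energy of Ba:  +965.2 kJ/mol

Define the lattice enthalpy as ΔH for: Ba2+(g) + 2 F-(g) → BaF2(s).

ΔHf° = 1·ΔHsub + 1·(ΣIE) + 1·D(F2) + 2·EA + U
-1207.1 = 1·(+180.0) + 1·(+1468.1) + 1·(+158.8) + 2·(-328.0) + U
U = -1207.1 − (+1150.9) = -2358.0 kJ/mol

U = -2358.0 kJ/mol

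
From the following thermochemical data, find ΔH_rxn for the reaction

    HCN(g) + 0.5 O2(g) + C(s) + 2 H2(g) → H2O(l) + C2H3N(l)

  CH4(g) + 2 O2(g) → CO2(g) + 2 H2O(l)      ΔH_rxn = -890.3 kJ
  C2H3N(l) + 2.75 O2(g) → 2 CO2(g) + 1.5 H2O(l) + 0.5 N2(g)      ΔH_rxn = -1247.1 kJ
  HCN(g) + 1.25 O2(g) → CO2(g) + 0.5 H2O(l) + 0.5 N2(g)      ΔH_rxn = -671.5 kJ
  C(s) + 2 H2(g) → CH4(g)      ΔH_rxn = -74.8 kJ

equation 1 as written: -890.3 kJ
equation 2 reversed (C2H3N(l) must end up as a product): +1247.1 kJ
equation 3 as written (HCN(g) already on the reactant side): -671.5 kJ
equation 4 as written (C(s) already on the reactant side): -74.8 kJ
ΔH_rxn = (-890.3) + (+1247.1) + (-671.5) + (-74.8) = -389.5 kJ

ΔH_rxn = -389.5 kJ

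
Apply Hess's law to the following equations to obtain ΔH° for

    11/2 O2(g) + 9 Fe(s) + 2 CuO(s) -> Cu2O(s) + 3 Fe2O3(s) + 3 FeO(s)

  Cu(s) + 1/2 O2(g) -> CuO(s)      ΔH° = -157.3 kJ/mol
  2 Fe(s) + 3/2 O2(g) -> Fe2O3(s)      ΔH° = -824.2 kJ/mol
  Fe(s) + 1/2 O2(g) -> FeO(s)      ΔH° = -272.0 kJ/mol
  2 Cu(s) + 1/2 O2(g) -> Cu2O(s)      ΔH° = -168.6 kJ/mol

equation 1 reversed and × 2 (reverse to put CuO(s) on the reactant side; scale by 2 for the 2 CuO(s)): (-2)·(-157.3) = +314.6 kJ/mol
equation 2 × 3 (×3 to match 3 Fe2O3(s) in the target): (3)·(-824.2) = -2472.6 kJ/mol
equation 3 × 3 (×3 to match 3 FeO(s) in the target): (3)·(-272.0) = -816.0 kJ/mol
equation 4 as written (Cu2O(s) already on the product side): -168.6 kJ/mol
Since enthalpy is a state function, ΔH° = (+314.6) + (-2472.6) + (-816.0) + (-168.6) = -3142.6 kJ/mol

ΔH° = -3142.6 kJ/mol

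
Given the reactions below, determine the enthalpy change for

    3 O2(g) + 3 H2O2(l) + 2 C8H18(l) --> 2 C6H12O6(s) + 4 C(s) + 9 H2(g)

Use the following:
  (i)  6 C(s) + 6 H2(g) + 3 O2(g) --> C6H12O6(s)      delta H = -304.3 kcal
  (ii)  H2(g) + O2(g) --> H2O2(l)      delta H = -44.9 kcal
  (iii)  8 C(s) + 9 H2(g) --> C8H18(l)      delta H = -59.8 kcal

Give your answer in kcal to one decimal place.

(i) × 2 (×2 to match 2 C6H12O6(s) in the target): (2)·(-304.3) = -608.6 kcal
(ii) reversed and × 3 (reverse to put H2O2(l) on the reactant side; ×3 to match 3 H2O2(l) in the target): (-3)·(-44.9) = +134.7 kcal
(iii) reversed and × 2 (reverse to put C8H18(l) on the reactant side; ×2 to match 2 C8H18(l) in the target): (-2)·(-59.8) = +119.6 kcal
Since enthalpy is a state function, delta H = (2)·(-304.3) + (-3)·(-44.9) + (-2)·(-59.8) = -354.3 kcal

delta H = -354.3 kcal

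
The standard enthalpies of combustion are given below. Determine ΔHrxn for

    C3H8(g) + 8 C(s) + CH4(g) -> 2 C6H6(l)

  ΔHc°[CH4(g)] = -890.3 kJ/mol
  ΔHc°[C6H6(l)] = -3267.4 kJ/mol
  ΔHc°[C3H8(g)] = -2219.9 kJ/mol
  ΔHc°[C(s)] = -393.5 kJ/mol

With combustion enthalpies, reactants minus products:
= [1·(-2219.9) + 8·(-393.5) + 1·(-890.3)] − [2·(-3267.4)]
= 276.6 kJ/mol

ΔHrxn = 276.6 kJ/mol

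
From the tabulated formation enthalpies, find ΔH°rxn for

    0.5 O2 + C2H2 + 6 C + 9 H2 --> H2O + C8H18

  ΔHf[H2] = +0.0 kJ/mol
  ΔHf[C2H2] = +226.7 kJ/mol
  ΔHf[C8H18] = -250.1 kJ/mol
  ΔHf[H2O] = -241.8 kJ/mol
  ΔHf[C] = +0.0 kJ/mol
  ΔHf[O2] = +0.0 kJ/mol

ΔH°rxn = -718.6 kJ/mol

ΔH°rxn = Σ nΔHf°(products) − Σ nΔHf°(reactants).
Products: 1·(-241.8) + 1·(-250.1) = -491.9
Reactants: 1/2·(+0.0) + 1·(+226.7) + 6·(+0.0) + 9·(+0.0) = +226.7
ΔH°rxn = (-491.9) − (+226.7) = -718.6 kJ/mol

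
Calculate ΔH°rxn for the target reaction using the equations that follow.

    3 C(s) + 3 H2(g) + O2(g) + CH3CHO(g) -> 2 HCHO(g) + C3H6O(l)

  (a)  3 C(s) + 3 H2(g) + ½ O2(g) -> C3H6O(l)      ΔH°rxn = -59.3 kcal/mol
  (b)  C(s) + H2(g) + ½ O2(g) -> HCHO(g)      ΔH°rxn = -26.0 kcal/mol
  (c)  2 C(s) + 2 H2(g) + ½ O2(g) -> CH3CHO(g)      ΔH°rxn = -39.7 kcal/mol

(a) as written (C3H6O(l) already on the product side): -59.3 kcal/mol
(b) × 2 (×2 to match 2 HCHO(g) in the target): (2)·(-26.0) = -52.0 kcal/mol
(c) reversed (reverse to put CH3CHO(g) on the reactant side): +39.7 kcal/mol
ΔH°rxn = (-59.3) + (-52.0) + (+39.7) = -71.6 kcal/mol

ΔH°rxn = -71.6 kcal/mol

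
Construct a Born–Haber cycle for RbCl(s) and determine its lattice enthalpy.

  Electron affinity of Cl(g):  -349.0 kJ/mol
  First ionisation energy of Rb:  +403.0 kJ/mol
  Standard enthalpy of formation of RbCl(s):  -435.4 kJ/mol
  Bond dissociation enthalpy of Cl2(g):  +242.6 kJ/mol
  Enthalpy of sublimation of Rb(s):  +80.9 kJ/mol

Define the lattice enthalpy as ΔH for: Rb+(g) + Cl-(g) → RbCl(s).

ΔHf° = 1·ΔHsub + 1·(ΣIE) + 1/2·D(Cl2) + 1·EA + U
-435.4 = 1·(+80.9) + 1·(+403.0) + 1/2·(+242.6) + 1·(-349.0) + U
U = -435.4 − (+256.2) = -691.6 kJ/mol

U = -691.6 kJ/mol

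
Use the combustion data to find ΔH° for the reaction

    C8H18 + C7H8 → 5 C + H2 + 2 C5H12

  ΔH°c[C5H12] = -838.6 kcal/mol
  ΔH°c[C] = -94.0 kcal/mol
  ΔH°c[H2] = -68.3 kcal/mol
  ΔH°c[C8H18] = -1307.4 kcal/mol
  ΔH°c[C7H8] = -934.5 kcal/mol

Using ΔH = Σ nΔHc°(reactants) − Σ nΔHc°(products):
= [1·(-1307.4) + 1·(-934.5)] − [5·(-94.0) + 1·(-68.3) + 2·(-838.6)]
= -26.4 kcal/mol

ΔH° = -26.4 kcal/mol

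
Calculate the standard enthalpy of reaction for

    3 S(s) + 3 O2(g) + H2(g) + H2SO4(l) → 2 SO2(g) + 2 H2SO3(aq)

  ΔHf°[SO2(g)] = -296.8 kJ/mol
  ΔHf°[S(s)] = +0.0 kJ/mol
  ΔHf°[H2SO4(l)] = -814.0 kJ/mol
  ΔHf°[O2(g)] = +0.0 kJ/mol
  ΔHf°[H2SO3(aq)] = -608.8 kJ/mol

Products: 2·(-296.8) + 2·(-608.8) = -1811.2
Reactants: 3·(+0.0) + 3·(+0.0) + 1·(+0.0) + 1·(-814.0) = -814.0
ΔH_rxn = (-1811.2) − (-814.0) = -997.2 kJ/mol

ΔH_rxn = -997.2 kJ/mol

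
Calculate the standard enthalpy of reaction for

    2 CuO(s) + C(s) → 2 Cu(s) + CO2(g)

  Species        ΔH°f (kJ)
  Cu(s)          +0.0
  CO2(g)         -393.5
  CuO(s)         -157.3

Products: 2·(+0.0) + 1·(-393.5) = -393.5
Reactants: 2·(-157.3) + 1·(+0.0) = -314.6
ΔH° = (-393.5) − (-314.6) = -78.9 kJ

ΔH° = -78.9 kJ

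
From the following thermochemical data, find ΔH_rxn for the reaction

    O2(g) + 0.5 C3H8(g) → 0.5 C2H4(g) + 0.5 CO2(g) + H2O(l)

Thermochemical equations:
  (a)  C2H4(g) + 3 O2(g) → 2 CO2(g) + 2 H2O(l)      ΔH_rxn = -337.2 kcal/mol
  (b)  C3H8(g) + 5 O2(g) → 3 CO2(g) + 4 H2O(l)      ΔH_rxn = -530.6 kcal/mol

ΔH_rxn = -96.7 kcal/mol

(a) reversed and × 1/2: (-1/2)·(-337.2) = +168.6 kcal/mol
(b) × 1/2: (1/2)·(-530.6) = -265.3 kcal/mol
Since enthalpy is a state function, ΔH_rxn = (+168.6) + (-265.3) = -96.7 kcal/mol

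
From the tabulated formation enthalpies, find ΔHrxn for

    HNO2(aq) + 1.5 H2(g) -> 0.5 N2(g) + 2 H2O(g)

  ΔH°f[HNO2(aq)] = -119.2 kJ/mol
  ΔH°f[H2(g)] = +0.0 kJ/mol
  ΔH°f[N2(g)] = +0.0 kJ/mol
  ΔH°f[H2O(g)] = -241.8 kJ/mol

Products: 1/2·(+0.0) + 2·(-241.8) = -483.6
Reactants: 1·(-119.2) + 3/2·(+0.0) = -119.2
ΔHrxn = (-483.6) − (-119.2) = -364.4 kJ/mol

ΔHrxn = -364.4 kJ/mol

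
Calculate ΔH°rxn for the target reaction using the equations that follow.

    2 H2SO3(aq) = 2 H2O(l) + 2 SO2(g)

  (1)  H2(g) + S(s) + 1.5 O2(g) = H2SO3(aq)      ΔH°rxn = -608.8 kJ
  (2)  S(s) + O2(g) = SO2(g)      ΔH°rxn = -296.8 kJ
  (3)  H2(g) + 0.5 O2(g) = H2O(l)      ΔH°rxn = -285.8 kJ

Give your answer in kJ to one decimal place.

ΔH°rxn = 52.4 kJ

(1) reversed and × 2 (reverse to put H2SO3(aq) on the reactant side; scale by 2 for the 2 H2SO3(aq)): (-2)·(-608.8) = +1217.6 kJ
(2) × 2 (×2 to match 2 SO2(g) in the target): (2)·(-296.8) = -593.6 kJ
(3) × 2 (scale by 2 for the 2 H2O(l)): (2)·(-285.8) = -571.6 kJ
By Hess's law, ΔH°rxn = (-2)·(-608.8) + (2)·(-296.8) + (2)·(-285.8) = 52.4 kJ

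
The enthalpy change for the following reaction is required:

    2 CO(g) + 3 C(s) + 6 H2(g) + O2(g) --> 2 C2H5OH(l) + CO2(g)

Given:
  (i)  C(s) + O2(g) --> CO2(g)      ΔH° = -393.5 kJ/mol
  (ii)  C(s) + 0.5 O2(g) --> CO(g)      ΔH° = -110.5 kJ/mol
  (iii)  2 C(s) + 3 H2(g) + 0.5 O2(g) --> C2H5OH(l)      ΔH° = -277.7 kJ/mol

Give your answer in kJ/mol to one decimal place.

ΔH° = -727.9 kJ/mol

(i) as written: -393.5 kJ/mol
(ii) reversed and × 2: (-2)·(-110.5) = +221.0 kJ/mol
(iii) × 2: (2)·(-277.7) = -555.4 kJ/mol
Since enthalpy is a state function, ΔH° = (1)·(-393.5) + (-2)·(-110.5) + (2)·(-277.7) = -727.9 kJ/mol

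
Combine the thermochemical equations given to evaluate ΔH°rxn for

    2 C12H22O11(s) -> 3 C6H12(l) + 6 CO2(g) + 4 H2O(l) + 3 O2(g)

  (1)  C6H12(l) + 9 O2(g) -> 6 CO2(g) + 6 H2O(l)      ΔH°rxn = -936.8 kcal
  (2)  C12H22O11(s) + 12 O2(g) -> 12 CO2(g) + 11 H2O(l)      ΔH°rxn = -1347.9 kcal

ΔH°rxn = 114.6 kcal

(1) reversed and × 3 (C6H12(l) must end up as a product; ×3 to match 3 C6H12(l) in the target): (-3)·(-936.8) = +2810.4 kcal
(2) × 2 (scale by 2 for the 2 C12H22O11(s)): (2)·(-1347.9) = -2695.8 kcal
ΔH°rxn = (-3)·(-936.8) + (2)·(-1347.9) = 114.6 kcal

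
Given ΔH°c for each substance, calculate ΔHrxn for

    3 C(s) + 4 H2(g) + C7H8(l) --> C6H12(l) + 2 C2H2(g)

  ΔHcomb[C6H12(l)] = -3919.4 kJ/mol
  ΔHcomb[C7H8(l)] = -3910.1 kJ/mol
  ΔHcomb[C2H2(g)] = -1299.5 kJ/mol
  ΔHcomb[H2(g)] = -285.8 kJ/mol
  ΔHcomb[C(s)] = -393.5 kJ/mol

ΔHrxn = 284.6 kJ/mol

Using ΔH = Σ nΔHc°(reactants) − Σ nΔHc°(products):
= [3·(-393.5) + 4·(-285.8) + 1·(-3910.1)] − [1·(-3919.4) + 2·(-1299.5)]
= 284.6 kJ/mol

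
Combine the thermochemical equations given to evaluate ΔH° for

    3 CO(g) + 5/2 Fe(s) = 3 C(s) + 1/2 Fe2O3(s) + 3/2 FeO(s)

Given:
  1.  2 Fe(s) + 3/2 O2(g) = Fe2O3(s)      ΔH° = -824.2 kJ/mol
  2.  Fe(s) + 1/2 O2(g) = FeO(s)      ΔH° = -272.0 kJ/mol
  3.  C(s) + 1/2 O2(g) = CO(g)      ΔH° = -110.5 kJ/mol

eq. 1 × 1/2: (1/2)·(-824.2) = -412.1 kJ/mol
eq. 2 × 3/2: (3/2)·(-272.0) = -408.0 kJ/mol
eq. 3 reversed and × 3: (-3)·(-110.5) = +331.5 kJ/mol
By Hess's law, ΔH° = (-412.1) + (-408.0) + (+331.5) = -488.6 kJ/mol

ΔH° = -488.6 kJ/mol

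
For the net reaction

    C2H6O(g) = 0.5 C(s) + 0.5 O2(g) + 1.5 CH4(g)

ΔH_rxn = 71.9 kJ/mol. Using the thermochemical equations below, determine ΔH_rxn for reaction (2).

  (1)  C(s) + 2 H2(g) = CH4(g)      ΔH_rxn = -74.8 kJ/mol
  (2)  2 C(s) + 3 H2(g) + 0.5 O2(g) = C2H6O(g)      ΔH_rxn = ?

(1) × 3/2 (scale by 3/2 for the 3/2 CH4(g)): (3/2)·(-74.8) = -112.2 kJ/mol
(2) reversed (reverse to put C2H6O(g) on the reactant side): contributes −x
+71.9 = (-112.2) − x
x = (+71.9 − (-112.2)) / (-1) = -184.1 kJ/mol

ΔH_rxn = -184.1 kJ/mol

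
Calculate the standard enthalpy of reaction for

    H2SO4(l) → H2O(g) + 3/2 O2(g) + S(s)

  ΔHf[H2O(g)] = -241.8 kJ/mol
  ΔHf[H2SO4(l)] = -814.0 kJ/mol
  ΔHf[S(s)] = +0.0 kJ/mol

ΔH_rxn = 572.2 kJ/mol

Products: 1·(-241.8) + 3/2·(+0.0) + 1·(+0.0) = -241.8
Reactants: 1·(-814.0) = -814.0
ΔH_rxn = (-241.8) − (-814.0) = 572.2 kJ/mol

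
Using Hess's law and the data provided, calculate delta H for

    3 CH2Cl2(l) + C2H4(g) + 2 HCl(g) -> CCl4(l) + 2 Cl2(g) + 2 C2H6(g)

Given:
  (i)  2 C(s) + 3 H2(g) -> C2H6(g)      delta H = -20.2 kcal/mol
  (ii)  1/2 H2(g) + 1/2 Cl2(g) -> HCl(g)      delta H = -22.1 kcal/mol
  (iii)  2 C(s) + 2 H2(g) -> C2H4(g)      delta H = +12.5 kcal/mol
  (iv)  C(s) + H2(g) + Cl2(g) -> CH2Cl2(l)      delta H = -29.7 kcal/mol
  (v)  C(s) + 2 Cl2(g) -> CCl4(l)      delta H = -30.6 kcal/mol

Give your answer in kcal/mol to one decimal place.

delta H = 49.8 kcal/mol

(i) × 2: (2)·(-20.2) = -40.4 kcal/mol
(ii) reversed and × 2: (-2)·(-22.1) = +44.2 kcal/mol
(iii) reversed: -12.5 kcal/mol
(iv) reversed and × 3: (-3)·(-29.7) = +89.1 kcal/mol
(v) as written: -30.6 kcal/mol
Combining the equations, delta H = (-40.4) + (+44.2) + (-12.5) + (+89.1) + (-30.6) = 49.8 kcal/mol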